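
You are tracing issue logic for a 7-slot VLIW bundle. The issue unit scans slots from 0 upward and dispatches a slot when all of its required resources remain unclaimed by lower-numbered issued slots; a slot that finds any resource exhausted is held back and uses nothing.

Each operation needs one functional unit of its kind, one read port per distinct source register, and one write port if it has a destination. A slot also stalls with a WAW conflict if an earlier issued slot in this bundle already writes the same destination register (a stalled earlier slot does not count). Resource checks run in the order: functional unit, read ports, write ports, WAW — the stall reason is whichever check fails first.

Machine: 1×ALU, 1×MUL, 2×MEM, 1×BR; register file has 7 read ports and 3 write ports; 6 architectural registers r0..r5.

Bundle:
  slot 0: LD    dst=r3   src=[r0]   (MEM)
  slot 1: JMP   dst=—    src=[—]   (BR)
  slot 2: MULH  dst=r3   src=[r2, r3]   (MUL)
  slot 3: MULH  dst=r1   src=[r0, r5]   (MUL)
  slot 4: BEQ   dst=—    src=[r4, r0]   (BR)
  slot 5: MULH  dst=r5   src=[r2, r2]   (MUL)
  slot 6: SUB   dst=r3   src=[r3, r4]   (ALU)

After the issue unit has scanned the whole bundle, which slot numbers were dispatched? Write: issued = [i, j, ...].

#0 MEM src=r0 dispatched  <A:1 Mu:1 Ld:1 B:1 rd:6 wr:2>
#1 BR src=- dispatched  <A:1 Mu:1 Ld:1 B:0 rd:6 wr:2>
#2 MUL src=r2,r3 held:WAW  <A:1 Mu:1 Ld:1 B:0 rd:6 wr:2>
#3 MUL src=r0,r5 dispatched  <A:1 Mu:0 Ld:1 B:0 rd:4 wr:1>
#4 BR src=r4,r0 held:FU  <A:1 Mu:0 Ld:1 B:0 rd:4 wr:1>
#5 MUL src=r2,r2 held:FU  <A:1 Mu:0 Ld:1 B:0 rd:4 wr:1>
#6 ALU src=r3,r4 held:WAW  <A:1 Mu:0 Ld:1 B:0 rd:4 wr:1>

issued = [0, 1, 3]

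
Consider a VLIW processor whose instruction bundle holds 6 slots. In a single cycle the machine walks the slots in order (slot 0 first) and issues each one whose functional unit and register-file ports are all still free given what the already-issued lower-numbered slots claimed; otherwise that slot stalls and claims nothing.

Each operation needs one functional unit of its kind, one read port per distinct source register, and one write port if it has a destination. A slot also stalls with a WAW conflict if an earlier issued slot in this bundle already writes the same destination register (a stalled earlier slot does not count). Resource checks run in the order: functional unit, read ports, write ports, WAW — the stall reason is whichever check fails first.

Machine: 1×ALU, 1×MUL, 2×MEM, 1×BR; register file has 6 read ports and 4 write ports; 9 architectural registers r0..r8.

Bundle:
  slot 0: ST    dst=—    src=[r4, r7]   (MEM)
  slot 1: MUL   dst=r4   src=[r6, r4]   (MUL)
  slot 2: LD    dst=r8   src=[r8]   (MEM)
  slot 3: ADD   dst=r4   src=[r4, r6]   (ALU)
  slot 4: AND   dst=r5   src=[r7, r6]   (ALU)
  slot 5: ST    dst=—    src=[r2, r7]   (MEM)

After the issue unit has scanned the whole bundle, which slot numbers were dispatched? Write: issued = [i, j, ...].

(0) want 1×MEM +2rd +0wr — yes → AL1|MU1|ME1|BR1|rd4|wr4
(1) want 1×MUL +2rd +1wr — yes → AL1|MU0|ME1|BR1|rd2|wr3
(2) want 1×MEM +1rd +1wr — yes → AL1|MU0|ME0|BR1|rd1|wr2
(3) want 1×ALU +2rd +1wr — RD_PORT → AL1|MU0|ME0|BR1|rd1|wr2
(4) want 1×ALU +2rd +1wr — RD_PORT → AL1|MU0|ME0|BR1|rd1|wr2
(5) want 1×MEM +2rd +0wr — FU → AL1|MU0|ME0|BR1|rd1|wr2

issued = [0, 1, 2]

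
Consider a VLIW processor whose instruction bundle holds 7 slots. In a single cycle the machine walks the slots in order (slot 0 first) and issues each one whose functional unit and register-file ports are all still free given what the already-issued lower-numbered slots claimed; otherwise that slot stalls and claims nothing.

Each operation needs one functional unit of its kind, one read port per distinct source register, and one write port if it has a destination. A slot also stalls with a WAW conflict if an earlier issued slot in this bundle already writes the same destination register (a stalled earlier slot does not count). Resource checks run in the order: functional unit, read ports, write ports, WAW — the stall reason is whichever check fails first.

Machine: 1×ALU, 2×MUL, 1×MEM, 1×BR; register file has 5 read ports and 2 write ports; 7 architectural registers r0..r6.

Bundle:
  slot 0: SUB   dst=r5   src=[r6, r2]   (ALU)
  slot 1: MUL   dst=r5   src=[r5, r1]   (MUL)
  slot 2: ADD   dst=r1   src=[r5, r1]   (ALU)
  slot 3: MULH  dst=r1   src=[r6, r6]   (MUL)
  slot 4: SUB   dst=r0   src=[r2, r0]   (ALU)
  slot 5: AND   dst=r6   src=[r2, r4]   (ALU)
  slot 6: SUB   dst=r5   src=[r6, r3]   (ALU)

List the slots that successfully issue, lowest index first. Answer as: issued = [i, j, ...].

issued = [0, 3]

slot 0 (ALU): ISSUE — free A0,Mu2,Ld1,B1 rp3 wp1
slot 1 (MUL): stall WAW — free A0,Mu2,Ld1,B1 rp3 wp1
slot 2 (ALU): stall FU — free A0,Mu2,Ld1,B1 rp3 wp1
slot 3 (MUL): ISSUE — free A0,Mu1,Ld1,B1 rp2 wp0
slot 4 (ALU): stall FU — free A0,Mu1,Ld1,B1 rp2 wp0
slot 5 (ALU): stall FU — free A0,Mu1,Ld1,B1 rp2 wp0
slot 6 (ALU): stall FU — free A0,Mu1,Ld1,B1 rp2 wp0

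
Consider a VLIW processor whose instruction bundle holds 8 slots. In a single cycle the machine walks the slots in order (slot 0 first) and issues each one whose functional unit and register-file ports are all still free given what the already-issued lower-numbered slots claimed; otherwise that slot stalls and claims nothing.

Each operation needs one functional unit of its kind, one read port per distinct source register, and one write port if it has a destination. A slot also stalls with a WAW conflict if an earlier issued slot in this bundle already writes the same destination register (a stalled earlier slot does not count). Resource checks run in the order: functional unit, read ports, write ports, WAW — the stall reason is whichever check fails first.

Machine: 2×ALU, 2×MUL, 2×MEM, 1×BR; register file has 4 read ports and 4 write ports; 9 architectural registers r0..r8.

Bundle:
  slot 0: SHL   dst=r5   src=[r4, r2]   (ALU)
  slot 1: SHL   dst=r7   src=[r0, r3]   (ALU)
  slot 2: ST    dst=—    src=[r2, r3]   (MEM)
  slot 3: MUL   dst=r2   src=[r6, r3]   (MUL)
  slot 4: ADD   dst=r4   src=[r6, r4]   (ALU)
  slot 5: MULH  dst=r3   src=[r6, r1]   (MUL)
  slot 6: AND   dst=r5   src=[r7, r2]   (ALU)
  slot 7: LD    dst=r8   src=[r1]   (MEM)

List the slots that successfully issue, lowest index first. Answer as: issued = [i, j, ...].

[0] ALU needs rd=2 wr=1: ok; after: ALU=1 MUL=2 MEM=2 BR=1, R=2, W=3
[1] ALU needs rd=2 wr=1: ok; after: ALU=0 MUL=2 MEM=2 BR=1, R=0, W=2
[2] MEM needs rd=2 wr=0: RD_PORT; after: ALU=0 MUL=2 MEM=2 BR=1, R=0, W=2
[3] MUL needs rd=2 wr=1: RD_PORT; after: ALU=0 MUL=2 MEM=2 BR=1, R=0, W=2
[4] ALU needs rd=2 wr=1: FU; after: ALU=0 MUL=2 MEM=2 BR=1, R=0, W=2
[5] MUL needs rd=2 wr=1: RD_PORT; after: ALU=0 MUL=2 MEM=2 BR=1, R=0, W=2
[6] ALU needs rd=2 wr=1: FU; after: ALU=0 MUL=2 MEM=2 BR=1, R=0, W=2
[7] MEM needs rd=1 wr=1: RD_PORT; after: ALU=0 MUL=2 MEM=2 BR=1, R=0, W=2

issued = [0, 1]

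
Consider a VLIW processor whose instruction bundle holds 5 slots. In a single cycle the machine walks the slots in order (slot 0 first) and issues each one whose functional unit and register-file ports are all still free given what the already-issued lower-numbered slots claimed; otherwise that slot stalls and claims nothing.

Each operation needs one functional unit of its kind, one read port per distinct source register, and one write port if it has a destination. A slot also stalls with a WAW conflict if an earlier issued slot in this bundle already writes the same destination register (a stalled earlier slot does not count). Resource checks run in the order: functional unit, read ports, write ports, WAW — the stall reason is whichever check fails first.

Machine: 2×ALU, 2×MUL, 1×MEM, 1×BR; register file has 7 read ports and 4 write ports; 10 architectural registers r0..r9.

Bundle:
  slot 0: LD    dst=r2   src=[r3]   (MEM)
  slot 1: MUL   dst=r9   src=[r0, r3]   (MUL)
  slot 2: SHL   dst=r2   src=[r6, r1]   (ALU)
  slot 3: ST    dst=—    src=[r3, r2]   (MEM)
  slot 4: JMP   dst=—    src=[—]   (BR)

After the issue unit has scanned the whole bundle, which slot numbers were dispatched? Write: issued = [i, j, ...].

slot 0 (MEM): ISSUE — free A2,Mu2,Ld0,B1 rp6 wp3
slot 1 (MUL): ISSUE — free A2,Mu1,Ld0,B1 rp4 wp2
slot 2 (ALU): stall WAW — free A2,Mu1,Ld0,B1 rp4 wp2
slot 3 (MEM): stall FU — free A2,Mu1,Ld0,B1 rp4 wp2
slot 4 (BR): ISSUE — free A2,Mu1,Ld0,B0 rp4 wp2

issued = [0, 1, 4]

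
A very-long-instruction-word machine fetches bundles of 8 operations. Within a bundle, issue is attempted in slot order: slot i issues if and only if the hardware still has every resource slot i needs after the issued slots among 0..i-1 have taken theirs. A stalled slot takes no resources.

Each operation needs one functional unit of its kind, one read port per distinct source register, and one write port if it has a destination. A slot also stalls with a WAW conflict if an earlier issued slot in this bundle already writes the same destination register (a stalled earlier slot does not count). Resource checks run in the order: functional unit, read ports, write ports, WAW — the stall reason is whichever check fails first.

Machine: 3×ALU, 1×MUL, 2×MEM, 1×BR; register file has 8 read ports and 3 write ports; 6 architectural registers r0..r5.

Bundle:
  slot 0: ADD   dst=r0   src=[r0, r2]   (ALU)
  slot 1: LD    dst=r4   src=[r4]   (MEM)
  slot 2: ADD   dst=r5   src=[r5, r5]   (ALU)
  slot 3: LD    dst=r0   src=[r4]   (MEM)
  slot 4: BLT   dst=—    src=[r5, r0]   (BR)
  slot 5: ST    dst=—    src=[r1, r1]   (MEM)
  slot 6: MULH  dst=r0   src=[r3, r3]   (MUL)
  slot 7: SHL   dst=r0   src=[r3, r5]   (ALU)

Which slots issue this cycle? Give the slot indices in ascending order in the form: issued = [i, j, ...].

issued = [0, 1, 2, 4, 5]

(0) want 1×ALU +2rd +1wr — yes → AL2|MU1|ME2|BR1|rd6|wr2
(1) want 1×MEM +1rd +1wr — yes → AL2|MU1|ME1|BR1|rd5|wr1
(2) want 1×ALU +1rd +1wr — yes → AL1|MU1|ME1|BR1|rd4|wr0
(3) want 1×MEM +1rd +1wr — WR_PORT → AL1|MU1|ME1|BR1|rd4|wr0
(4) want 1×BR +2rd +0wr — yes → AL1|MU1|ME1|BR0|rd2|wr0
(5) want 1×MEM +1rd +0wr — yes → AL1|MU1|ME0|BR0|rd1|wr0
(6) want 1×MUL +1rd +1wr — WR_PORT → AL1|MU1|ME0|BR0|rd1|wr0
(7) want 1×ALU +2rd +1wr — RD_PORT → AL1|MU1|ME0|BR0|rd1|wr0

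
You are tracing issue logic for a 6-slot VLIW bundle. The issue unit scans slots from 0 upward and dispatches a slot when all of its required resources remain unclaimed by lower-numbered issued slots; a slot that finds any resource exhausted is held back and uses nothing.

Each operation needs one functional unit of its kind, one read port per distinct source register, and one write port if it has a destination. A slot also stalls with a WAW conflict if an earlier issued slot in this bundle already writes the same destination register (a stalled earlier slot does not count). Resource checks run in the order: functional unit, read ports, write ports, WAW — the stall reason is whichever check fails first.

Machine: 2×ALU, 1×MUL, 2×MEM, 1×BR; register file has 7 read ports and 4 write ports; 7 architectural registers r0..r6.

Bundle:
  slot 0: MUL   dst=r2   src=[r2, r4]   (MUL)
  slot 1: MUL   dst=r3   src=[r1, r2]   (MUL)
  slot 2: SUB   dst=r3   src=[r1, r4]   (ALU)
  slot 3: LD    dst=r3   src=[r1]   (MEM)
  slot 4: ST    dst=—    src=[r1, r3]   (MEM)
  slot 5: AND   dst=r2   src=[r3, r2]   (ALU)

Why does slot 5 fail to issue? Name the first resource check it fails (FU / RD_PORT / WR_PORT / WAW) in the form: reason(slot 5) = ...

  0. MUL→r2 ⇒ go  {2A/0Mu/2Ld/1B | 5r 3w}
  1. MUL→r3 ⇒ no(FU)  {2A/0Mu/2Ld/1B | 5r 3w}
  2. ALU→r3 ⇒ go  {1A/0Mu/2Ld/1B | 3r 2w}
  3. MEM→r3 ⇒ no(WAW)  {1A/0Mu/2Ld/1B | 3r 2w}
  4. MEM ⇒ go  {1A/0Mu/1Ld/1B | 1r 2w}
  5. ALU→r2 ⇒ no(RD_PORT)  {1A/0Mu/1Ld/1B | 1r 2w}

reason(slot 5) = RD_PORT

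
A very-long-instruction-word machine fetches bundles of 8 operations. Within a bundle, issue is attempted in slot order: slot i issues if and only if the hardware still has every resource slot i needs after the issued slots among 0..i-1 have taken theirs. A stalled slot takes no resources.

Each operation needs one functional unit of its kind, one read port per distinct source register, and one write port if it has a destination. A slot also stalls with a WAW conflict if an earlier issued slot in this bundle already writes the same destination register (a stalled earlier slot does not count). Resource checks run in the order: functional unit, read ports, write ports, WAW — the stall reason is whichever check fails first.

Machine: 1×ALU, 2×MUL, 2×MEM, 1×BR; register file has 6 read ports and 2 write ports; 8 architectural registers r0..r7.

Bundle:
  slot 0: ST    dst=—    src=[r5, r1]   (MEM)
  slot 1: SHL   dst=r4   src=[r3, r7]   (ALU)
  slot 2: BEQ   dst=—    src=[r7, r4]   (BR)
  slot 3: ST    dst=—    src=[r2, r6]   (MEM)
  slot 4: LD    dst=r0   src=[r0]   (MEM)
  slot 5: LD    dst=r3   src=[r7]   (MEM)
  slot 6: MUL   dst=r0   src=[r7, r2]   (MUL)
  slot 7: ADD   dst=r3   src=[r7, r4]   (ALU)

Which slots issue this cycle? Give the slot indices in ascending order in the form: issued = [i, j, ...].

issued = [0, 1, 2]

slot 0 (MEM): ISSUE — free A1,Mu2,Ld1,B1 rp4 wp2
slot 1 (ALU): ISSUE — free A0,Mu2,Ld1,B1 rp2 wp1
slot 2 (BR): ISSUE — free A0,Mu2,Ld1,B0 rp0 wp1
slot 3 (MEM): stall RD_PORT — free A0,Mu2,Ld1,B0 rp0 wp1
slot 4 (MEM): stall RD_PORT — free A0,Mu2,Ld1,B0 rp0 wp1
slot 5 (MEM): stall RD_PORT — free A0,Mu2,Ld1,B0 rp0 wp1
slot 6 (MUL): stall RD_PORT — free A0,Mu2,Ld1,B0 rp0 wp1
slot 7 (ALU): stall FU — free A0,Mu2,Ld1,B0 rp0 wp1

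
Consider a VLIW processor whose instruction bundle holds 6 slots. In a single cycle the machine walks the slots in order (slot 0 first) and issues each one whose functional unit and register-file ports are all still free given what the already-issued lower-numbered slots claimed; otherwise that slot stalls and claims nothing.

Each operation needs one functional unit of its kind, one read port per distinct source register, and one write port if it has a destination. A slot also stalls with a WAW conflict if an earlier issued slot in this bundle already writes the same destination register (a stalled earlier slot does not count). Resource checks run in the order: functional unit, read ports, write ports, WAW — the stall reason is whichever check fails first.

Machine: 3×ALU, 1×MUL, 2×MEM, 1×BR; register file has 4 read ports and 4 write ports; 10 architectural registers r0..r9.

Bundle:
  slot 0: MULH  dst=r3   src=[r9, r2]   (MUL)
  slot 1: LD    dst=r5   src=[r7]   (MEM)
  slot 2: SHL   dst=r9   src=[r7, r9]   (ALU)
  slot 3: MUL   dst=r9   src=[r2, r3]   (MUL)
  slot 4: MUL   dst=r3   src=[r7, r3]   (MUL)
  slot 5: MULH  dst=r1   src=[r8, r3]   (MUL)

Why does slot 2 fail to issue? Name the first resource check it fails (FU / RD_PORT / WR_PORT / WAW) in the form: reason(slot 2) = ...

  0. MUL→r3 ⇒ go  {3A/0Mu/2Ld/1B | 2r 3w}
  1. MEM→r5 ⇒ go  {3A/0Mu/1Ld/1B | 1r 2w}
  2. ALU→r9 ⇒ no(RD_PORT)  {3A/0Mu/1Ld/1B | 1r 2w}
  3. MUL→r9 ⇒ no(FU)  {3A/0Mu/1Ld/1B | 1r 2w}
  4. MUL→r3 ⇒ no(FU)  {3A/0Mu/1Ld/1B | 1r 2w}
  5. MUL→r1 ⇒ no(FU)  {3A/0Mu/1Ld/1B | 1r 2w}

reason(slot 2) = RD_PORT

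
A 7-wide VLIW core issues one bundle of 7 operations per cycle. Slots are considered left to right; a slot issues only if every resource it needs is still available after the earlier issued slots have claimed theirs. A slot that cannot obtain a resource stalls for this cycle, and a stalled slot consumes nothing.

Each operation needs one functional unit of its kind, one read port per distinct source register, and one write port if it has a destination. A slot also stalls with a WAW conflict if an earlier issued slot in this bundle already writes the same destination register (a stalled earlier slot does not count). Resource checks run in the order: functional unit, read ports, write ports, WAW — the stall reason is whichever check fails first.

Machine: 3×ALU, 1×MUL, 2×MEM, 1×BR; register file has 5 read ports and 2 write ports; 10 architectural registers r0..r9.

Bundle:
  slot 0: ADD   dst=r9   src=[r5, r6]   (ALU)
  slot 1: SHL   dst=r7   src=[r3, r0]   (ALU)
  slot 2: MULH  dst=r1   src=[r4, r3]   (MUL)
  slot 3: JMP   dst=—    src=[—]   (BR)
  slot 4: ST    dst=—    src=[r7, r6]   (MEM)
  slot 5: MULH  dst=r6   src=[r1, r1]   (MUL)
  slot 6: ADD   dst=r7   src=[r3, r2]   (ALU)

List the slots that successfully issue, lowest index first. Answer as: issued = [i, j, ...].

issued = [0, 1, 3]

slot 0 (ALU): ISSUE — free A2,Mu1,Ld2,B1 rp3 wp1
slot 1 (ALU): ISSUE — free A1,Mu1,Ld2,B1 rp1 wp0
slot 2 (MUL): stall RD_PORT — free A1,Mu1,Ld2,B1 rp1 wp0
slot 3 (BR): ISSUE — free A1,Mu1,Ld2,B0 rp1 wp0
slot 4 (MEM): stall RD_PORT — free A1,Mu1,Ld2,B0 rp1 wp0
slot 5 (MUL): stall WR_PORT — free A1,Mu1,Ld2,B0 rp1 wp0
slot 6 (ALU): stall RD_PORT — free A1,Mu1,Ld2,B0 rp1 wp0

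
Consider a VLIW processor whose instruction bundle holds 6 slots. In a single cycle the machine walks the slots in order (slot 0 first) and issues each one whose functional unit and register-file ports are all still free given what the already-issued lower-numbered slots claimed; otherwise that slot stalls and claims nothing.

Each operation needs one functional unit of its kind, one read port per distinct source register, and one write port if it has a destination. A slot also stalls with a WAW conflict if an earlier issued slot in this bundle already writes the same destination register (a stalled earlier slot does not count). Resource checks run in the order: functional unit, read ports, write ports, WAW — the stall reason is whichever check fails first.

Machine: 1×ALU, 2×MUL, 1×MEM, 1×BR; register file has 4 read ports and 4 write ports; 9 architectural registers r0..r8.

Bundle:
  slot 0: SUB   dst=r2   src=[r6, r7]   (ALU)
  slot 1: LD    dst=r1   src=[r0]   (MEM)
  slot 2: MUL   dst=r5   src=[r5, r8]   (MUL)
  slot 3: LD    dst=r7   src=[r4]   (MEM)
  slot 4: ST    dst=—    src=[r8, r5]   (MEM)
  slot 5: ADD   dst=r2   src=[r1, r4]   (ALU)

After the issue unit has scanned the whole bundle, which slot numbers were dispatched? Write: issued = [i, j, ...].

slot 0 (ALU): ISSUE — free A0,Mu2,Ld1,B1 rp2 wp3
slot 1 (MEM): ISSUE — free A0,Mu2,Ld0,B1 rp1 wp2
slot 2 (MUL): stall RD_PORT — free A0,Mu2,Ld0,B1 rp1 wp2
slot 3 (MEM): stall FU — free A0,Mu2,Ld0,B1 rp1 wp2
slot 4 (MEM): stall FU — free A0,Mu2,Ld0,B1 rp1 wp2
slot 5 (ALU): stall FU — free A0,Mu2,Ld0,B1 rp1 wp2

issued = [0, 1]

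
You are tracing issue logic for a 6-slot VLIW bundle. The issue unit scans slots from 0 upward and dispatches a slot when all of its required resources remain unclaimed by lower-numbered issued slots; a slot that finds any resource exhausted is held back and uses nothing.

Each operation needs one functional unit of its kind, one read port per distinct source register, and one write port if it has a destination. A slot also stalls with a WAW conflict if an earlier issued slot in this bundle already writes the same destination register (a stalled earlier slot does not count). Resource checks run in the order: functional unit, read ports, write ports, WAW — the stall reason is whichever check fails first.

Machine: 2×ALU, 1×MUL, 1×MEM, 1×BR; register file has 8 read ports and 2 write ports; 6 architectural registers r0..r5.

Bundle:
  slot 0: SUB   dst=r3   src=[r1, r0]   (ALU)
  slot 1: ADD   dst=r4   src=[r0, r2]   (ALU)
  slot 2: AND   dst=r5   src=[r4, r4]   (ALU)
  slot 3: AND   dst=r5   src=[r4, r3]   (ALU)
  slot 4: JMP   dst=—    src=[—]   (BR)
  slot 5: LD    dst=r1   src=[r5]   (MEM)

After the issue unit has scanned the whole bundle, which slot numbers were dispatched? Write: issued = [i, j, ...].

(0) want 1×ALU +2rd +1wr — yes → AL1|MU1|ME1|BR1|rd6|wr1
(1) want 1×ALU +2rd +1wr — yes → AL0|MU1|ME1|BR1|rd4|wr0
(2) want 1×ALU +1rd +1wr — FU → AL0|MU1|ME1|BR1|rd4|wr0
(3) want 1×ALU +2rd +1wr — FU → AL0|MU1|ME1|BR1|rd4|wr0
(4) want 1×BR +0rd +0wr — yes → AL0|MU1|ME1|BR0|rd4|wr0
(5) want 1×MEM +1rd +1wr — WR_PORT → AL0|MU1|ME1|BR0|rd4|wr0

issued = [0, 1, 4]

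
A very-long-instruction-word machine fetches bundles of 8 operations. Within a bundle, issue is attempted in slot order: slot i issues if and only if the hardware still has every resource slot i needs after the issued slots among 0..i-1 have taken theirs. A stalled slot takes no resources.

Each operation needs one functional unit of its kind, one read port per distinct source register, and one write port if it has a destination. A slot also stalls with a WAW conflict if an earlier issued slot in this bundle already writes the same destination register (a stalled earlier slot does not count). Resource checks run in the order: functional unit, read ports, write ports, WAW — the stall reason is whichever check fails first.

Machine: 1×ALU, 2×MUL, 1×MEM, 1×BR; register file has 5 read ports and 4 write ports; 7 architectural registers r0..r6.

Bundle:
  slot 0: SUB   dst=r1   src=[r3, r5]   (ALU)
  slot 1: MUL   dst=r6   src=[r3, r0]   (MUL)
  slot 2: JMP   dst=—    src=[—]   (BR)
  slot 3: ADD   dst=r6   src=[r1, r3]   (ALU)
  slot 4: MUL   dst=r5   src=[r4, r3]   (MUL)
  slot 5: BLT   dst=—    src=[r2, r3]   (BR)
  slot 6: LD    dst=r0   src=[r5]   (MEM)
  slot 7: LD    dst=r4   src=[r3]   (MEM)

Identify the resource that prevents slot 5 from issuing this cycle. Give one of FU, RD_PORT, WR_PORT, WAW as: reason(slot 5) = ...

reason(slot 5) = FU

#0 ALU src=r3,r5 dispatched  <A:0 Mu:2 Ld:1 B:1 rd:3 wr:3>
#1 MUL src=r3,r0 dispatched  <A:0 Mu:1 Ld:1 B:1 rd:1 wr:2>
#2 BR src=- dispatched  <A:0 Mu:1 Ld:1 B:0 rd:1 wr:2>
#3 ALU src=r1,r3 held:FU  <A:0 Mu:1 Ld:1 B:0 rd:1 wr:2>
#4 MUL src=r4,r3 held:RD_PORT  <A:0 Mu:1 Ld:1 B:0 rd:1 wr:2>
#5 BR src=r2,r3 held:FU  <A:0 Mu:1 Ld:1 B:0 rd:1 wr:2>
#6 MEM src=r5 dispatched  <A:0 Mu:1 Ld:0 B:0 rd:0 wr:1>
#7 MEM src=r3 held:FU  <A:0 Mu:1 Ld:0 B:0 rd:0 wr:1>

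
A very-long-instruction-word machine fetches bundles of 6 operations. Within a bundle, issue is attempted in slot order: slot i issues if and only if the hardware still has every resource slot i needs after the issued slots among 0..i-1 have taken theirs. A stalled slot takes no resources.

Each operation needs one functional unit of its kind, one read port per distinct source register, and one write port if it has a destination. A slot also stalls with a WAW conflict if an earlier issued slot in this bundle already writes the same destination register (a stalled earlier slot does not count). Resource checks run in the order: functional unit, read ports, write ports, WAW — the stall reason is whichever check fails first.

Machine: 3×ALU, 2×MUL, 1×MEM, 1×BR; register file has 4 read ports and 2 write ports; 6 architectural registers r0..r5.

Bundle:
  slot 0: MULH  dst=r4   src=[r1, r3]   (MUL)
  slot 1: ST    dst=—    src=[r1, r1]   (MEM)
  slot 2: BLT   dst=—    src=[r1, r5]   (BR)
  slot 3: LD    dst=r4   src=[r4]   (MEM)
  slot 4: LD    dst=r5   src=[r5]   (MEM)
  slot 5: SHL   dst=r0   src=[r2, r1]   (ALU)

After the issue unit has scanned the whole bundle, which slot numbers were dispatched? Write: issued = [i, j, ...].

  0. MUL→r4 ⇒ go  {3A/1Mu/1Ld/1B | 2r 1w}
  1. MEM ⇒ go  {3A/1Mu/0Ld/1B | 1r 1w}
  2. BR ⇒ no(RD_PORT)  {3A/1Mu/0Ld/1B | 1r 1w}
  3. MEM→r4 ⇒ no(FU)  {3A/1Mu/0Ld/1B | 1r 1w}
  4. MEM→r5 ⇒ no(FU)  {3A/1Mu/0Ld/1B | 1r 1w}
  5. ALU→r0 ⇒ no(RD_PORT)  {3A/1Mu/0Ld/1B | 1r 1w}

issued = [0, 1]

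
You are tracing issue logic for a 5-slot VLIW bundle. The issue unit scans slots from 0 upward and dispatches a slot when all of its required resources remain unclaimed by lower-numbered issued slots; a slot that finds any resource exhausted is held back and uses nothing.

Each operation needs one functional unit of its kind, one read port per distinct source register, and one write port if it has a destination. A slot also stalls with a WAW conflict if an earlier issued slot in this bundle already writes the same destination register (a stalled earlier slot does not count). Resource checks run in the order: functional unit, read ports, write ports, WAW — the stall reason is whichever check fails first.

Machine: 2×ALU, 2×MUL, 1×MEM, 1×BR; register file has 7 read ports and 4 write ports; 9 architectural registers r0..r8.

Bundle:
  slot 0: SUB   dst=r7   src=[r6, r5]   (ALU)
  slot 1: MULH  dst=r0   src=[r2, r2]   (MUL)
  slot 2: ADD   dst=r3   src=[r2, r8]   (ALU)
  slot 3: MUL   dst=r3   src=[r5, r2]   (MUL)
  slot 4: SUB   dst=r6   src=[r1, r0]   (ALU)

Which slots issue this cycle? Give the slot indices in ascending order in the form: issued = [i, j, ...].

(0) want 1×ALU +2rd +1wr — yes → AL1|MU2|ME1|BR1|rd5|wr3
(1) want 1×MUL +1rd +1wr — yes → AL1|MU1|ME1|BR1|rd4|wr2
(2) want 1×ALU +2rd +1wr — yes → AL0|MU1|ME1|BR1|rd2|wr1
(3) want 1×MUL +2rd +1wr — WAW → AL0|MU1|ME1|BR1|rd2|wr1
(4) want 1×ALU +2rd +1wr — FU → AL0|MU1|ME1|BR1|rd2|wr1

issued = [0, 1, 2]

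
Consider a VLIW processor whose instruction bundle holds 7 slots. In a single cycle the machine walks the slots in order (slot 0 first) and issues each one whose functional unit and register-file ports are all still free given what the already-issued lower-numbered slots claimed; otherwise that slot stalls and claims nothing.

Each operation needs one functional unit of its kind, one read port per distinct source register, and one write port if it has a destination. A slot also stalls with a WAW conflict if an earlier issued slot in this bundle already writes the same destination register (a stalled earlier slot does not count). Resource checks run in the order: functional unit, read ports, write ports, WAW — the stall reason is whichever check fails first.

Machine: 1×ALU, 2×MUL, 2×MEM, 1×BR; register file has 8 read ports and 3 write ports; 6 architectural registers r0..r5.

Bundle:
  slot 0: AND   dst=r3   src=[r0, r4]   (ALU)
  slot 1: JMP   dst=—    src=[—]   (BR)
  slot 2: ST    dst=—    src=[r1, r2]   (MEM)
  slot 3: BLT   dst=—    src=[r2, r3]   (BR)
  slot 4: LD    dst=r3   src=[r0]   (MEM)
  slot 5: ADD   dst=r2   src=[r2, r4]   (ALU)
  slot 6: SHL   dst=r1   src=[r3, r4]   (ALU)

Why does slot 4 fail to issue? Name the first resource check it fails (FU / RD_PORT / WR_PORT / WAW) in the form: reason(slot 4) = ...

#0 ALU src=r0,r4 dispatched  <A:0 Mu:2 Ld:2 B:1 rd:6 wr:2>
#1 BR src=- dispatched  <A:0 Mu:2 Ld:2 B:0 rd:6 wr:2>
#2 MEM src=r1,r2 dispatched  <A:0 Mu:2 Ld:1 B:0 rd:4 wr:2>
#3 BR src=r2,r3 held:FU  <A:0 Mu:2 Ld:1 B:0 rd:4 wr:2>
#4 MEM src=r0 held:WAW  <A:0 Mu:2 Ld:1 B:0 rd:4 wr:2>
#5 ALU src=r2,r4 held:FU  <A:0 Mu:2 Ld:1 B:0 rd:4 wr:2>
#6 ALU src=r3,r4 held:FU  <A:0 Mu:2 Ld:1 B:0 rd:4 wr:2>

reason(slot 4) = WAW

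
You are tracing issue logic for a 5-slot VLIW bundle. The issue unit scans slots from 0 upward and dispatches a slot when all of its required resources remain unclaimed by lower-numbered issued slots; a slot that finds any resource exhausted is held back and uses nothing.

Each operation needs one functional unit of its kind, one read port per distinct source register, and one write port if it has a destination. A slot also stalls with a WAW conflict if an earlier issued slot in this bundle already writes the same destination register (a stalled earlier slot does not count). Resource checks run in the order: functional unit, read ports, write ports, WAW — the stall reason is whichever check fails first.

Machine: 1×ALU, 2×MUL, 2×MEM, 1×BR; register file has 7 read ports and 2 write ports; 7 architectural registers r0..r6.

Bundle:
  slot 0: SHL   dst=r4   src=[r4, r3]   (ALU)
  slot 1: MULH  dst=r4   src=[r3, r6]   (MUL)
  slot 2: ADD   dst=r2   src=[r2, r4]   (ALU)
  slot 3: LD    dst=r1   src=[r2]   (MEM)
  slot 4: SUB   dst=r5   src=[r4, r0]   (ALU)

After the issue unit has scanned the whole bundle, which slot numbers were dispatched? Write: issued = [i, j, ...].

#0 ALU src=r4,r3 dispatched  <A:0 Mu:2 Ld:2 B:1 rd:5 wr:1>
#1 MUL src=r3,r6 held:WAW  <A:0 Mu:2 Ld:2 B:1 rd:5 wr:1>
#2 ALU src=r2,r4 held:FU  <A:0 Mu:2 Ld:2 B:1 rd:5 wr:1>
#3 MEM src=r2 dispatched  <A:0 Mu:2 Ld:1 B:1 rd:4 wr:0>
#4 ALU src=r4,r0 held:FU  <A:0 Mu:2 Ld:1 B:1 rd:4 wr:0>

issued = [0, 3]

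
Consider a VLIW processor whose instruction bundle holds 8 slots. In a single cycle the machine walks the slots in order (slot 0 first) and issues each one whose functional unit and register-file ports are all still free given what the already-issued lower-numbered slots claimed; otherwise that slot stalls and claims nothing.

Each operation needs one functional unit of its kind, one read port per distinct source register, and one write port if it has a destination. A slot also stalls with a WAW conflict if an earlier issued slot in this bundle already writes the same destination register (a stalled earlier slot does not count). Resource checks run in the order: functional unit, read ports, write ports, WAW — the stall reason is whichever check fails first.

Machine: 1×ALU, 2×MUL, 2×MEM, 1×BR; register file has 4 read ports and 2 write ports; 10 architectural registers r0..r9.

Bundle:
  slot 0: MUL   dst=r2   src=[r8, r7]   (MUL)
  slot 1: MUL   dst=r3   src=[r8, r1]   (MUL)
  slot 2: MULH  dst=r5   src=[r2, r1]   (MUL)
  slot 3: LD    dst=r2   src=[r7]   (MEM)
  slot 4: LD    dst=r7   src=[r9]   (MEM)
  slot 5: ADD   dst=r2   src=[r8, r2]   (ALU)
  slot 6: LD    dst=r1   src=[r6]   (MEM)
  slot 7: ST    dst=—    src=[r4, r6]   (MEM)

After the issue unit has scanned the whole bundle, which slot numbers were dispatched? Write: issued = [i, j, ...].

issued = [0, 1]

  0. MUL→r2 ⇒ go  {1A/1Mu/2Ld/1B | 2r 1w}
  1. MUL→r3 ⇒ go  {1A/0Mu/2Ld/1B | 0r 0w}
  2. MUL→r5 ⇒ no(FU)  {1A/0Mu/2Ld/1B | 0r 0w}
  3. MEM→r2 ⇒ no(RD_PORT)  {1A/0Mu/2Ld/1B | 0r 0w}
  4. MEM→r7 ⇒ no(RD_PORT)  {1A/0Mu/2Ld/1B | 0r 0w}
  5. ALU→r2 ⇒ no(RD_PORT)  {1A/0Mu/2Ld/1B | 0r 0w}
  6. MEM→r1 ⇒ no(RD_PORT)  {1A/0Mu/2Ld/1B | 0r 0w}
  7. MEM ⇒ no(RD_PORT)  {1A/0Mu/2Ld/1B | 0r 0w}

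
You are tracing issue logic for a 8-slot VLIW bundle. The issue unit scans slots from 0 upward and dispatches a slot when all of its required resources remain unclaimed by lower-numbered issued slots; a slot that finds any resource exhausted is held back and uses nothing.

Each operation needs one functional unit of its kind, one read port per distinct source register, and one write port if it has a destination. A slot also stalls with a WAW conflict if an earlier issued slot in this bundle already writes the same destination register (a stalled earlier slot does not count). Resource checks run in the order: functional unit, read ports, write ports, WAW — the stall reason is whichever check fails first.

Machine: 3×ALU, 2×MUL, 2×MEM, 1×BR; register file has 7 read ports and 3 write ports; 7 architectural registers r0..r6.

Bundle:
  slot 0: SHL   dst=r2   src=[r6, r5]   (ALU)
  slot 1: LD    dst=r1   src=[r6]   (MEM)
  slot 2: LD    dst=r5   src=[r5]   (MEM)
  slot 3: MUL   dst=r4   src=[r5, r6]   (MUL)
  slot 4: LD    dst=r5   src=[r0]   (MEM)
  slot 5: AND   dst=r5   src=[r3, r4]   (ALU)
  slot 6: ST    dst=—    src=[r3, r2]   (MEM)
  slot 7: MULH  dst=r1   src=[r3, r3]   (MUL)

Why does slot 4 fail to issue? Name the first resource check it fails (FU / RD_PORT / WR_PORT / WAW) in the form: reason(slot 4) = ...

reason(slot 4) = FU

(0) want 1×ALU +2rd +1wr — yes → AL2|MU2|ME2|BR1|rd5|wr2
(1) want 1×MEM +1rd +1wr — yes → AL2|MU2|ME1|BR1|rd4|wr1
(2) want 1×MEM +1rd +1wr — yes → AL2|MU2|ME0|BR1|rd3|wr0
(3) want 1×MUL +2rd +1wr — WR_PORT → AL2|MU2|ME0|BR1|rd3|wr0
(4) want 1×MEM +1rd +1wr — FU → AL2|MU2|ME0|BR1|rd3|wr0
(5) want 1×ALU +2rd +1wr — WR_PORT → AL2|MU2|ME0|BR1|rd3|wr0
(6) want 1×MEM +2rd +0wr — FU → AL2|MU2|ME0|BR1|rd3|wr0
(7) want 1×MUL +1rd +1wr — WR_PORT → AL2|MU2|ME0|BR1|rd3|wr0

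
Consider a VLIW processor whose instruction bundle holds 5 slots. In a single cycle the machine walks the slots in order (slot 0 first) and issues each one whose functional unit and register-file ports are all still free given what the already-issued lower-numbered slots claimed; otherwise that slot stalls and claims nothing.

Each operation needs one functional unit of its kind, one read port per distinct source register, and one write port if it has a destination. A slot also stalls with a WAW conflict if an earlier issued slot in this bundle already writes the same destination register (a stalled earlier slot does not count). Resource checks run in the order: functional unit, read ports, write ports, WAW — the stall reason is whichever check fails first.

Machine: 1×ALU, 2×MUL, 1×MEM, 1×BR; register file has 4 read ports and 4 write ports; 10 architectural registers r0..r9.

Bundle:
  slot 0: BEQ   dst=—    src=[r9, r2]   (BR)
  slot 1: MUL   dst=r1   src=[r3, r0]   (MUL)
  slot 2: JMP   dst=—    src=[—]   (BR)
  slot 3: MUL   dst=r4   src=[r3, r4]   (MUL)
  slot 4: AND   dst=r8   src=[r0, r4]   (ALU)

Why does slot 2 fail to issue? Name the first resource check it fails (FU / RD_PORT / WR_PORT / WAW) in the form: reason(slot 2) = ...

(0) want 1×BR +2rd +0wr — yes → AL1|MU2|ME1|BR0|rd2|wr4
(1) want 1×MUL +2rd +1wr — yes → AL1|MU1|ME1|BR0|rd0|wr3
(2) want 1×BR +0rd +0wr — FU → AL1|MU1|ME1|BR0|rd0|wr3
(3) want 1×MUL +2rd +1wr — RD_PORT → AL1|MU1|ME1|BR0|rd0|wr3
(4) want 1×ALU +2rd +1wr — RD_PORT → AL1|MU1|ME1|BR0|rd0|wr3

reason(slot 2) = FU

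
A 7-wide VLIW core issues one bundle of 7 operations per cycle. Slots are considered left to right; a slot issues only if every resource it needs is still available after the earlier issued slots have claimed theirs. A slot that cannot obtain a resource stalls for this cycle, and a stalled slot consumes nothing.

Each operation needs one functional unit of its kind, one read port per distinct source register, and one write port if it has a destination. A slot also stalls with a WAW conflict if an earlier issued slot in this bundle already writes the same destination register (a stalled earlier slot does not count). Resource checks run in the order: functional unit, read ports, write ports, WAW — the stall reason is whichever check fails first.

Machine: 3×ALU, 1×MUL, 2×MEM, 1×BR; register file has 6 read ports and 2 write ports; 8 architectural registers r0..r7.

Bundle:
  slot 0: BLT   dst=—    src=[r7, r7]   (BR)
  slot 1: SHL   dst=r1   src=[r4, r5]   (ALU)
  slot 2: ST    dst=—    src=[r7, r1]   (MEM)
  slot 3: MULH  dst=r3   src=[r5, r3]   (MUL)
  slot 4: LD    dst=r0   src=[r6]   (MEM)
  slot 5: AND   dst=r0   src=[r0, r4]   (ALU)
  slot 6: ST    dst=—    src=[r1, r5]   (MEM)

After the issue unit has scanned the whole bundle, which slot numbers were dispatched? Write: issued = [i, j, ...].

  0. BR ⇒ go  {3A/1Mu/2Ld/0B | 5r 2w}
  1. ALU→r1 ⇒ go  {2A/1Mu/2Ld/0B | 3r 1w}
  2. MEM ⇒ go  {2A/1Mu/1Ld/0B | 1r 1w}
  3. MUL→r3 ⇒ no(RD_PORT)  {2A/1Mu/1Ld/0B | 1r 1w}
  4. MEM→r0 ⇒ go  {2A/1Mu/0Ld/0B | 0r 0w}
  5. ALU→r0 ⇒ no(RD_PORT)  {2A/1Mu/0Ld/0B | 0r 0w}
  6. MEM ⇒ no(FU)  {2A/1Mu/0Ld/0B | 0r 0w}

issued = [0, 1, 2, 4]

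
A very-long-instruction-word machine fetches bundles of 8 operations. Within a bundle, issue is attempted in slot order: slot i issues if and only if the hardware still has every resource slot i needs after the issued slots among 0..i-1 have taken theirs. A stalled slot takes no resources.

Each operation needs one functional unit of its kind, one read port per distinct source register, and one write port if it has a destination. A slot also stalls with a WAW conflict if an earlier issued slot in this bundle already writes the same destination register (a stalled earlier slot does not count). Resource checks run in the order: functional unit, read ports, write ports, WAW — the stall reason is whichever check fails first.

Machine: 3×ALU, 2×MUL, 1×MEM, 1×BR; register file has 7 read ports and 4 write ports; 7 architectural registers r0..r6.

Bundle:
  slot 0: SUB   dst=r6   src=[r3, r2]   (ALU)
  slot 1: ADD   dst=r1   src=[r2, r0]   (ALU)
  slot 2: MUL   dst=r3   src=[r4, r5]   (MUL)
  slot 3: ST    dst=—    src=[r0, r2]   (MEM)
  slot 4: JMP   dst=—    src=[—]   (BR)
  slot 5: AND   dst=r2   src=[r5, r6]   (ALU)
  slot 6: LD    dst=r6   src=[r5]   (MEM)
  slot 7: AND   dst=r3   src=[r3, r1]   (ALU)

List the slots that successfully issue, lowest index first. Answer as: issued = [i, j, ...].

slot 0 (ALU): ISSUE — free A2,Mu2,Ld1,B1 rp5 wp3
slot 1 (ALU): ISSUE — free A1,Mu2,Ld1,B1 rp3 wp2
slot 2 (MUL): ISSUE — free A1,Mu1,Ld1,B1 rp1 wp1
slot 3 (MEM): stall RD_PORT — free A1,Mu1,Ld1,B1 rp1 wp1
slot 4 (BR): ISSUE — free A1,Mu1,Ld1,B0 rp1 wp1
slot 5 (ALU): stall RD_PORT — free A1,Mu1,Ld1,B0 rp1 wp1
slot 6 (MEM): stall WAW — free A1,Mu1,Ld1,B0 rp1 wp1
slot 7 (ALU): stall RD_PORT — free A1,Mu1,Ld1,B0 rp1 wp1

issued = [0, 1, 2, 4]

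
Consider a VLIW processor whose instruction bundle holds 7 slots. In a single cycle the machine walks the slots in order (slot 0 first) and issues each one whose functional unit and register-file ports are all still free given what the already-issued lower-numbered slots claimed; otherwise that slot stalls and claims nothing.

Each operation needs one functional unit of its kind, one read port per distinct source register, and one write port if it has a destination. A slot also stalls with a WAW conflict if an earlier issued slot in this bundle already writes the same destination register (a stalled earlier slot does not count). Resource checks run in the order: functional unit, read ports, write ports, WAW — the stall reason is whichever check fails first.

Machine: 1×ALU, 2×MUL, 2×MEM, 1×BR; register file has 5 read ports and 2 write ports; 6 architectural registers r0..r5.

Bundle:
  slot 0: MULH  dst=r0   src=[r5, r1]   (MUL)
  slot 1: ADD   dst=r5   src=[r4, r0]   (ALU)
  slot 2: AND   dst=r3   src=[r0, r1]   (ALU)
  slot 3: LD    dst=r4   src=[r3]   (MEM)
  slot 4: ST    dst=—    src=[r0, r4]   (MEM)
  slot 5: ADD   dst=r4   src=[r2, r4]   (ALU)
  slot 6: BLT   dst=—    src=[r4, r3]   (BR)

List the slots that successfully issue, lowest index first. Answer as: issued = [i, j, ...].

issued = [0, 1]

[0] MUL needs rd=2 wr=1: ok; after: ALU=1 MUL=1 MEM=2 BR=1, R=3, W=1
[1] ALU needs rd=2 wr=1: ok; after: ALU=0 MUL=1 MEM=2 BR=1, R=1, W=0
[2] ALU needs rd=2 wr=1: FU; after: ALU=0 MUL=1 MEM=2 BR=1, R=1, W=0
[3] MEM needs rd=1 wr=1: WR_PORT; after: ALU=0 MUL=1 MEM=2 BR=1, R=1, W=0
[4] MEM needs rd=2 wr=0: RD_PORT; after: ALU=0 MUL=1 MEM=2 BR=1, R=1, W=0
[5] ALU needs rd=2 wr=1: FU; after: ALU=0 MUL=1 MEM=2 BR=1, R=1, W=0
[6] BR needs rd=2 wr=0: RD_PORT; after: ALU=0 MUL=1 MEM=2 BR=1, R=1, W=0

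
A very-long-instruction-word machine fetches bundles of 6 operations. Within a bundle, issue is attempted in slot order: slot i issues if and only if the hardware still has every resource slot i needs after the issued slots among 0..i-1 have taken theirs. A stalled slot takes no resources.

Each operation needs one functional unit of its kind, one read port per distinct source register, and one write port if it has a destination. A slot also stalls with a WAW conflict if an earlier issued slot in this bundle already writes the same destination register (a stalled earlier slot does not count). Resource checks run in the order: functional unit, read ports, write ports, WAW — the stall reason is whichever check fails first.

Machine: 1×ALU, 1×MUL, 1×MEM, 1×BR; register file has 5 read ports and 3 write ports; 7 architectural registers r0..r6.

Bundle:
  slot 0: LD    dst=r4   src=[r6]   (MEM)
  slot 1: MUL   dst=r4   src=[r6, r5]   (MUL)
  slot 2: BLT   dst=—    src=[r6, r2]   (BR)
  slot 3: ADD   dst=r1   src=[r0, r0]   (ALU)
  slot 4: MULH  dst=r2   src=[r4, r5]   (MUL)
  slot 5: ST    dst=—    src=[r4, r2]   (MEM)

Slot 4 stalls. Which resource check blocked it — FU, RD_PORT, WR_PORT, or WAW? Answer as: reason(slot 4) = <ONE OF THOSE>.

reason(slot 4) = RD_PORT

#0 MEM src=r6 dispatched  <A:1 Mu:1 Ld:0 B:1 rd:4 wr:2>
#1 MUL src=r6,r5 held:WAW  <A:1 Mu:1 Ld:0 B:1 rd:4 wr:2>
#2 BR src=r6,r2 dispatched  <A:1 Mu:1 Ld:0 B:0 rd:2 wr:2>
#3 ALU src=r0,r0 dispatched  <A:0 Mu:1 Ld:0 B:0 rd:1 wr:1>
#4 MUL src=r4,r5 held:RD_PORT  <A:0 Mu:1 Ld:0 B:0 rd:1 wr:1>
#5 MEM src=r4,r2 held:FU  <A:0 Mu:1 Ld:0 B:0 rd:1 wr:1>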